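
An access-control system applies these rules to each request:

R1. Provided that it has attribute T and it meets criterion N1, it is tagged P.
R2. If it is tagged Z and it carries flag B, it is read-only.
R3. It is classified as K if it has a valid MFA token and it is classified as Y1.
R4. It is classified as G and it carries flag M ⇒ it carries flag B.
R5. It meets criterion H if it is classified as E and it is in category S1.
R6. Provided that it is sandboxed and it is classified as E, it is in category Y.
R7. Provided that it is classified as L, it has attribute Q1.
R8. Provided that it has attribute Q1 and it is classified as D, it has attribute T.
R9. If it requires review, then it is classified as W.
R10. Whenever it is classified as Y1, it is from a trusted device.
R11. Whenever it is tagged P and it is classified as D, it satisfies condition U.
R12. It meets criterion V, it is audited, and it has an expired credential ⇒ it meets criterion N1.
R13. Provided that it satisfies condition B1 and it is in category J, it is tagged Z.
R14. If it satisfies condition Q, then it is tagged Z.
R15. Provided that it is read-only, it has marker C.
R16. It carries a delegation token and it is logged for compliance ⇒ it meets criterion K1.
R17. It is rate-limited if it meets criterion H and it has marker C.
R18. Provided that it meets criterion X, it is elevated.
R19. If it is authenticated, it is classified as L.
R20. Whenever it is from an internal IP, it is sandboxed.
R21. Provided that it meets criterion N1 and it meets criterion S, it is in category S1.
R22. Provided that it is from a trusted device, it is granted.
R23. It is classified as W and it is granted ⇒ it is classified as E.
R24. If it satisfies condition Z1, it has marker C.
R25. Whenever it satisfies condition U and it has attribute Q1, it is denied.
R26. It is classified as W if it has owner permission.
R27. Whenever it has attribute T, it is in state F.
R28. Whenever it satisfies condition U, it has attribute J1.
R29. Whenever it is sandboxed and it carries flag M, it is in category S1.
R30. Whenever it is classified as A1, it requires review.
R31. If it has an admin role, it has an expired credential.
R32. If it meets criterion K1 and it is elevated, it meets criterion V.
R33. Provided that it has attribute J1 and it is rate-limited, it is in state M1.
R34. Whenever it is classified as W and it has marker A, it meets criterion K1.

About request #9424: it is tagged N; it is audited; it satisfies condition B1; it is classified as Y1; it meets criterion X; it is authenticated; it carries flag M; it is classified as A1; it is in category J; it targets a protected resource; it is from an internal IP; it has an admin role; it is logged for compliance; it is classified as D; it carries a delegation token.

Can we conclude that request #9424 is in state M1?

No

Forward chaining from the given facts derives: is from a trusted device, is tagged Z, meets criterion K1, is elevated, is classified as L, is sandboxed, is granted, is in category S1, requires review, has an expired credential, meets criterion V, has attribute Q1, has attribute T, is classified as W, meets criterion N1, is classified as E, is in state F, is tagged P, meets criterion H, is in category Y, satisfies condition U, is denied, has attribute J1.
The only rule concluding "it is in state M1" is R33, which needs "it is rate-limited"; that is never established.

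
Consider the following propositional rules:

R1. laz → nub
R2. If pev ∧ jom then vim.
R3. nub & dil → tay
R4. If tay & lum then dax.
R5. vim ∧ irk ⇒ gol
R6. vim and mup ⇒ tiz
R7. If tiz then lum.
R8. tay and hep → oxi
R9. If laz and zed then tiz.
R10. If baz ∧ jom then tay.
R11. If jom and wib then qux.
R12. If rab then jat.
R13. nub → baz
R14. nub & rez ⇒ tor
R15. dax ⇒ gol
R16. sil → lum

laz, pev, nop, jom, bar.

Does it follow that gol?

Forward chaining from the given facts derives: nub, vim, baz, tay.
Rules concluding gol: R5 needs irk; R15 needs dax — none of these are established.

No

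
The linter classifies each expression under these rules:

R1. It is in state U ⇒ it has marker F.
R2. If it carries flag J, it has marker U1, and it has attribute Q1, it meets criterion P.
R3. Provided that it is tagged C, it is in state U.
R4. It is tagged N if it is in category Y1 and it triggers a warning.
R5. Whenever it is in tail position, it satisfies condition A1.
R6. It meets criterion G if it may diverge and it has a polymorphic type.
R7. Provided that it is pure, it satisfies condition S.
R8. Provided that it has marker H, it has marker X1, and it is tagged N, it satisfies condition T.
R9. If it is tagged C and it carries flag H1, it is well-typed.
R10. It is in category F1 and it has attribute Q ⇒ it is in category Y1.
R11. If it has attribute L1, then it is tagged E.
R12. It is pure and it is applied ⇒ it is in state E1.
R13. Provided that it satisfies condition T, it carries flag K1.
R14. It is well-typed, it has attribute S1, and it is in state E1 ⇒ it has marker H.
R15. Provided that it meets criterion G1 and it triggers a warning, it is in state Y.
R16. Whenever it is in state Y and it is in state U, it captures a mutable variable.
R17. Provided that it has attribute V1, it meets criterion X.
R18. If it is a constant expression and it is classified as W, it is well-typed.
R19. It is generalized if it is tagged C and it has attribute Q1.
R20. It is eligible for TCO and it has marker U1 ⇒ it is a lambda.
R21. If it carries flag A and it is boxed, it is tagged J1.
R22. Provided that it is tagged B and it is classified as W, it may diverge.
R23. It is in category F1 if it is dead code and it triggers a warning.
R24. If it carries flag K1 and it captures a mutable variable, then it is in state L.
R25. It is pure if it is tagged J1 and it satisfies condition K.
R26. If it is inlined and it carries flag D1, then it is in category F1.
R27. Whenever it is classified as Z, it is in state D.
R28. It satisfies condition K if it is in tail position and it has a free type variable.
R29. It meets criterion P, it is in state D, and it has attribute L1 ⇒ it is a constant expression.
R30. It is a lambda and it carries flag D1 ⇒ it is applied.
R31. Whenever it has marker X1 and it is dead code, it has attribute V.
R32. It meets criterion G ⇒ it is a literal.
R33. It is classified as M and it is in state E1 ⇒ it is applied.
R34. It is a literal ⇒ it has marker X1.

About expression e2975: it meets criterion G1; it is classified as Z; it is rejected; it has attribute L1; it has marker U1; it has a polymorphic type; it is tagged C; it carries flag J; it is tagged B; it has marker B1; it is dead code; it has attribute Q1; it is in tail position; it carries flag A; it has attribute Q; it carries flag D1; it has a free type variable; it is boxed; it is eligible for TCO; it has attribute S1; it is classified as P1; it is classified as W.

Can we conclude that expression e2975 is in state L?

Forward chaining from the given facts derives: meets criterion P, is in state U, satisfies condition A1, is tagged E, is generalized, is a lambda, is tagged J1, may diverge, is in state D, satisfies condition K, is a constant expression, is applied, has marker F, meets criterion G, is well-typed, is pure, is a literal, has marker X1, satisfies condition S, is in state E1, has marker H, has attribute V.
The only rule concluding "it is in state L" is R24, which needs "it carries flag K1"; that is never established.

No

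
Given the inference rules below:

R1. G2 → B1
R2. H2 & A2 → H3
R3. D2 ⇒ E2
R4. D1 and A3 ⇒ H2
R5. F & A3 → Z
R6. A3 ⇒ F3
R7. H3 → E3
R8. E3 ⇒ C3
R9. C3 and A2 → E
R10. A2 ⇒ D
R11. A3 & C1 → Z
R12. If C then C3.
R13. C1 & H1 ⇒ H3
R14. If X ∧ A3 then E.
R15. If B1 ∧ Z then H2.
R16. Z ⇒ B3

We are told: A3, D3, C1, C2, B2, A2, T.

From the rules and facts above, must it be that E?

Forward chaining from the given facts derives: F3, D, Z, B3.
Rules concluding E: R9 needs C3; R14 needs X — none of these are established.

No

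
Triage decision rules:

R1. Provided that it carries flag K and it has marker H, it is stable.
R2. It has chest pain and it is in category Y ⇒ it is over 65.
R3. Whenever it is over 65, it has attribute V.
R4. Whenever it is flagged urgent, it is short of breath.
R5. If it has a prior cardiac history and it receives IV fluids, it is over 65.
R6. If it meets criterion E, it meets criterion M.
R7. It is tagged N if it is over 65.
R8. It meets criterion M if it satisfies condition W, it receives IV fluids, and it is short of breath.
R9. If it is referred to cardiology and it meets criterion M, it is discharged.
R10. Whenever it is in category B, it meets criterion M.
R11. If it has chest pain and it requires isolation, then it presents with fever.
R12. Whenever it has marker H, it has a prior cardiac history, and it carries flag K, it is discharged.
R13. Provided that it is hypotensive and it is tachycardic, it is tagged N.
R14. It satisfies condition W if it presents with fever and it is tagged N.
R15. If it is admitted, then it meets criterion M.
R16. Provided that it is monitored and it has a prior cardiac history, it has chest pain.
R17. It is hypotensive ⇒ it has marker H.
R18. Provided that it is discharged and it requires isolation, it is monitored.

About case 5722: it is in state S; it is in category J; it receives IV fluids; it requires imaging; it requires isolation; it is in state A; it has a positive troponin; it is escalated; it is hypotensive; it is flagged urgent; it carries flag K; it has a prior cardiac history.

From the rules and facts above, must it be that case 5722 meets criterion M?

Yes

By R4 (it is flagged urgent): it is short of breath.
By R5 (it has a prior cardiac history, it receives IV fluids): it is over 65.
By R7 (it is over 65): it is tagged N.
By R17 (it is hypotensive): it has marker H.
By R12 (it has marker H, it has a prior cardiac history, it carries flag K): it is discharged.
By R18 (it is discharged, it requires isolation): it is monitored.
By R16 (it is monitored, it has a prior cardiac history): it has chest pain.
By R11 (it has chest pain, it requires isolation): it presents with fever.
By R14 (it presents with fever, it is tagged N): it satisfies condition W.
By R8 (it satisfies condition W, it receives IV fluids, it is short of breath): it meets criterion M.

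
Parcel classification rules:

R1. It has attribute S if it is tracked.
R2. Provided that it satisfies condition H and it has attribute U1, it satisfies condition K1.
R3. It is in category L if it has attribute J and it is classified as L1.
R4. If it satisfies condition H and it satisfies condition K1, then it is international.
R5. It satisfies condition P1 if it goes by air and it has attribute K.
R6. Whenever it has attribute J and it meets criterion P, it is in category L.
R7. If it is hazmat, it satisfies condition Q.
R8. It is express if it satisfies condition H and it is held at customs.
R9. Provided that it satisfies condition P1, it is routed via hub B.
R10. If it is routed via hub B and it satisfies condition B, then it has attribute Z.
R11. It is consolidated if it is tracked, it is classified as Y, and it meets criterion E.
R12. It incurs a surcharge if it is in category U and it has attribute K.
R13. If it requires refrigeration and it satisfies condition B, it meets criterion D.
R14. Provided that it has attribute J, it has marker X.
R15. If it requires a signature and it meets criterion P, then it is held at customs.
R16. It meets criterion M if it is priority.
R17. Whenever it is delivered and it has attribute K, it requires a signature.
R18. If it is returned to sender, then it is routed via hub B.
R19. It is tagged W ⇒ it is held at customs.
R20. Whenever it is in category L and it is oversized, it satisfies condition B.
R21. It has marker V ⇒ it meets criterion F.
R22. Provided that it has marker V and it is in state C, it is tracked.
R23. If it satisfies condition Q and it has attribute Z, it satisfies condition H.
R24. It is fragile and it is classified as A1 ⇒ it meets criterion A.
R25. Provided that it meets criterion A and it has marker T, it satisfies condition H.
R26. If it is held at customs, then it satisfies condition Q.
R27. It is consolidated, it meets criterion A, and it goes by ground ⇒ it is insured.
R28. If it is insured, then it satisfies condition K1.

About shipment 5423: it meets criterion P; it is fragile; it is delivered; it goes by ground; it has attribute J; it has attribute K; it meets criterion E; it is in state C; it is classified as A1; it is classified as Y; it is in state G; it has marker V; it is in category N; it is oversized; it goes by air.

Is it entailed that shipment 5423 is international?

By R5 (it goes by air, it has attribute K): it satisfies condition P1.
By R6 (it has attribute J, it meets criterion P): it is in category L.
By R9 (it satisfies condition P1): it is routed via hub B.
By R17 (it is delivered, it has attribute K): it requires a signature.
By R20 (it is in category L, it is oversized): it satisfies condition B.
By R22 (it has marker V, it is in state C): it is tracked.
By R24 (it is fragile, it is classified as A1): it meets criterion A.
By R10 (it is routed via hub B, it satisfies condition B): it has attribute Z.
By R11 (it is tracked, it is classified as Y, it meets criterion E): it is consolidated.
By R15 (it requires a signature, it meets criterion P): it is held at customs.
By R26 (it is held at customs): it satisfies condition Q.
By R27 (it is consolidated, it meets criterion A, it goes by ground): it is insured.
By R28 (it is insured): it satisfies condition K1.
By R23 (it satisfies condition Q, it has attribute Z): it satisfies condition H.
By R4 (it satisfies condition H, it satisfies condition K1): it is international.

Yes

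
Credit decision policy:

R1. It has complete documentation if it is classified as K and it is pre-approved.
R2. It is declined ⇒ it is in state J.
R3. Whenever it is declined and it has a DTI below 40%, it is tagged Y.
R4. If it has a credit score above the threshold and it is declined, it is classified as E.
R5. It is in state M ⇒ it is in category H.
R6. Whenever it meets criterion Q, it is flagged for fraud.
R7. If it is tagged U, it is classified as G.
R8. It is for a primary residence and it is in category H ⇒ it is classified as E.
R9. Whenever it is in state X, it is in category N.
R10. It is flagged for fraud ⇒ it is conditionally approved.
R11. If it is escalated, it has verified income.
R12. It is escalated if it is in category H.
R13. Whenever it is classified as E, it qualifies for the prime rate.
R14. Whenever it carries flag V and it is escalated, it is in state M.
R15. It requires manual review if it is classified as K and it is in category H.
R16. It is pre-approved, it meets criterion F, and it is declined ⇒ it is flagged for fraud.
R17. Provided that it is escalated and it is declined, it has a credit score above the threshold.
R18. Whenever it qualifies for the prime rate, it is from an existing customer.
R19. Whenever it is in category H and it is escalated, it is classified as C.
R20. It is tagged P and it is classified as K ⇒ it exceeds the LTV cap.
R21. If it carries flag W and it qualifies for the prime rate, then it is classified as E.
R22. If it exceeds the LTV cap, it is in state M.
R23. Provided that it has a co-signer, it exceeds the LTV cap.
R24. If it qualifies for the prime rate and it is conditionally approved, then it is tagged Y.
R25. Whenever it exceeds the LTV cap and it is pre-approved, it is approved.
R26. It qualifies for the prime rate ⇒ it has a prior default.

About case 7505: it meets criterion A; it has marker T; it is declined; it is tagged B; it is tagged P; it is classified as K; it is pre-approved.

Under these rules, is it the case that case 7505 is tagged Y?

No

Forward chaining from the given facts derives: has complete documentation, is in state J, exceeds the LTV cap, is in state M, is approved, is in category H, is escalated, requires manual review, has a credit score above the threshold, is classified as C, is classified as E, has verified income, qualifies for the prime rate, is from an existing customer, has a prior default.
Rules concluding "it is tagged Y": R3 needs "it has a DTI below 40%"; R24 needs "it is conditionally approved" — none of these are established.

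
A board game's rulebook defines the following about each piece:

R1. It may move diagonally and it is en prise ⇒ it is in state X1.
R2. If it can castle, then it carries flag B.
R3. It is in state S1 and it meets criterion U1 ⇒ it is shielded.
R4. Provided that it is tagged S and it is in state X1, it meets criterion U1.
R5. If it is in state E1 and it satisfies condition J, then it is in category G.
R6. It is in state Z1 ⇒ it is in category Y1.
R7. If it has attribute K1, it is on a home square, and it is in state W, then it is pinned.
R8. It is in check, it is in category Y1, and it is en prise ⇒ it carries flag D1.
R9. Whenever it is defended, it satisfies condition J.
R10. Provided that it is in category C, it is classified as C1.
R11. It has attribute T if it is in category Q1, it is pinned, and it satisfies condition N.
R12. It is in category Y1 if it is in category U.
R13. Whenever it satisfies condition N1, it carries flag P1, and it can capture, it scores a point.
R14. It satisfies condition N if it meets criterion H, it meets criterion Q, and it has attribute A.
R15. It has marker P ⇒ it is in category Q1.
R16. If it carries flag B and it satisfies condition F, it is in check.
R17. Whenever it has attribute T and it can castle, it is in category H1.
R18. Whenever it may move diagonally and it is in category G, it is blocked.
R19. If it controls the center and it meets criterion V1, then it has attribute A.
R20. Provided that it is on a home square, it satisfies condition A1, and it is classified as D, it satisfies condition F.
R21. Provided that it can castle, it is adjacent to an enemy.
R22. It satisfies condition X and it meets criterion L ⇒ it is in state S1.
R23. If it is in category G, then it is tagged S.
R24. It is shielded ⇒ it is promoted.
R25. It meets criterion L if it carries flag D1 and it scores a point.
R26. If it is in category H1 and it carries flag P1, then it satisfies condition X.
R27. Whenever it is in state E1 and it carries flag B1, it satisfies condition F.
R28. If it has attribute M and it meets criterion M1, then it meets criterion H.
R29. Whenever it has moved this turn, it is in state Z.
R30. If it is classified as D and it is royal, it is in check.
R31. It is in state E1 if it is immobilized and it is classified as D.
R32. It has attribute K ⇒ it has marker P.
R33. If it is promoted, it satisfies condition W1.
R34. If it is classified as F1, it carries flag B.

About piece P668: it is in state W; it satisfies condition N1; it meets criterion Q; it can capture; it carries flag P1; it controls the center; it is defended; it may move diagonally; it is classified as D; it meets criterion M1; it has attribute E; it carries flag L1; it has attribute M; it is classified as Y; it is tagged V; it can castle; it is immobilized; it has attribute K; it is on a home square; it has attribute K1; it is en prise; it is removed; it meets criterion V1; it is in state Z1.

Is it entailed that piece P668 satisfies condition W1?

No

Forward chaining from the given facts derives: is in state X1, carries flag B, is in category Y1, is pinned, satisfies condition J, scores a point, has attribute A, is adjacent to an enemy, meets criterion H, is in state E1, has marker P, is in category G, satisfies condition N, is in category Q1, is blocked, is tagged S, meets criterion U1, has attribute T, is in category H1, satisfies condition X.
The only rule concluding "it satisfies condition W1" is R33, which needs "it is promoted"; that is never established.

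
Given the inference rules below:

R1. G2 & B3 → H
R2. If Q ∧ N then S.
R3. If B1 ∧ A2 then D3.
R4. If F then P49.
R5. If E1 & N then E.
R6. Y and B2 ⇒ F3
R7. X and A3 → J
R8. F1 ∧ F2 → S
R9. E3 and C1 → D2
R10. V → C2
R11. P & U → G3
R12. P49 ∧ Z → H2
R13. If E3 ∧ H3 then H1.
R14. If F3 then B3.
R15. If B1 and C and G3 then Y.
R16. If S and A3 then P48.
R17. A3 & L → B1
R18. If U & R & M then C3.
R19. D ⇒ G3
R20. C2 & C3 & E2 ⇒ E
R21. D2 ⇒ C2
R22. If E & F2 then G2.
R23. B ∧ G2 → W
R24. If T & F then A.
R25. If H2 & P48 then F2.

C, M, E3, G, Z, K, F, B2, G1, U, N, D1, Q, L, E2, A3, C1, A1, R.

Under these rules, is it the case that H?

No

Forward chaining from the given facts derives: S, P49, D2, H2, P48, B1, C3, C2, F2, E, G2.
The only rule concluding H is R1, which needs B3; that is never established.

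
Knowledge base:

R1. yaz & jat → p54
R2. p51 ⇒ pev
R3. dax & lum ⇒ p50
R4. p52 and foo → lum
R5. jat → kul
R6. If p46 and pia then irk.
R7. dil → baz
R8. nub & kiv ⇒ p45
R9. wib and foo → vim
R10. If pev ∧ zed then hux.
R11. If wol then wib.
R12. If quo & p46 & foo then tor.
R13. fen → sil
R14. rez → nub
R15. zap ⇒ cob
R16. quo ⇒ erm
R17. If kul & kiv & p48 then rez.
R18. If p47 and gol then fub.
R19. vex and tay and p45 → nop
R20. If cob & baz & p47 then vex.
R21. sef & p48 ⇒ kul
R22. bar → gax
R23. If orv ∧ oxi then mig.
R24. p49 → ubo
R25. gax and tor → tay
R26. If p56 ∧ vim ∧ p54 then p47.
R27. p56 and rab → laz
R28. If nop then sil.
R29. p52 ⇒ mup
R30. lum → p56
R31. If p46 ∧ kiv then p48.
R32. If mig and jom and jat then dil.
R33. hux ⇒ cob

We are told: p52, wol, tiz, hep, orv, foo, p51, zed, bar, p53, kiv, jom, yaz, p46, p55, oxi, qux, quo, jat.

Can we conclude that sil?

Yes

p54  (by R1: yaz, jat)
pev  (by R2: p51)
lum  (by R4: p52, foo)
kul  (by R5: jat)
hux  (by R10: pev, zed)
wib  (by R11: wol)
tor  (by R12: quo, p46, foo)
gax  (by R22: bar)
mig  (by R23: orv, oxi)
tay  (by R25: gax, tor)
p56  (by R30: lum)
p48  (by R31: p46, kiv)
dil  (by R32: mig, jom, jat)
cob  (by R33: hux)
baz  (by R7: dil)
vim  (by R9: wib, foo)
rez  (by R17: kul, kiv, p48)
p47  (by R26: p56, vim, p54)
nub  (by R14: rez)
vex  (by R20: cob, baz, p47)
p45  (by R8: nub, kiv)
nop  (by R19: vex, tay, p45)
sil  (by R28: nop)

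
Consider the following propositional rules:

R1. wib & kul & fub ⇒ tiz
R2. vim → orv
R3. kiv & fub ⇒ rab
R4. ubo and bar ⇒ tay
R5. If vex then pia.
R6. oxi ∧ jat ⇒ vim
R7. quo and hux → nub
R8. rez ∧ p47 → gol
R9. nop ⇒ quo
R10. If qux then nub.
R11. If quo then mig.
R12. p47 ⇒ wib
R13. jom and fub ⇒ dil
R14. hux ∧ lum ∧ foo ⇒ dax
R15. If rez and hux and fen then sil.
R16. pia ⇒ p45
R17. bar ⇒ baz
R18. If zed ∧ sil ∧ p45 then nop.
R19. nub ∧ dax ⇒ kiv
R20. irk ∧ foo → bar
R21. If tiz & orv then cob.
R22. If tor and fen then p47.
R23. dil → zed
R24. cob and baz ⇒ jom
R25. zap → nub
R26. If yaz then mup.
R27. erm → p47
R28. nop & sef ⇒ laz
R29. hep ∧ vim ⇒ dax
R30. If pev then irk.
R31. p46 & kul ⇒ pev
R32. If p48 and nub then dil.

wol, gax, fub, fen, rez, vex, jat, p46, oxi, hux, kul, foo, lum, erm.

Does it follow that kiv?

Yes

pia  (by R5: vex)
vim  (by R6: oxi, jat)
dax  (by R14: hux, lum, foo)
sil  (by R15: rez, hux, fen)
p45  (by R16: pia)
p47  (by R27: erm)
pev  (by R31: p46, kul)
orv  (by R2: vim)
wib  (by R12: p47)
irk  (by R30: pev)
tiz  (by R1: wib, kul, fub)
bar  (by R20: irk, foo)
cob  (by R21: tiz, orv)
baz  (by R17: bar)
jom  (by R24: cob, baz)
dil  (by R13: jom, fub)
zed  (by R23: dil)
nop  (by R18: zed, sil, p45)
quo  (by R9: nop)
nub  (by R7: quo, hux)
kiv  (by R19: nub, dax)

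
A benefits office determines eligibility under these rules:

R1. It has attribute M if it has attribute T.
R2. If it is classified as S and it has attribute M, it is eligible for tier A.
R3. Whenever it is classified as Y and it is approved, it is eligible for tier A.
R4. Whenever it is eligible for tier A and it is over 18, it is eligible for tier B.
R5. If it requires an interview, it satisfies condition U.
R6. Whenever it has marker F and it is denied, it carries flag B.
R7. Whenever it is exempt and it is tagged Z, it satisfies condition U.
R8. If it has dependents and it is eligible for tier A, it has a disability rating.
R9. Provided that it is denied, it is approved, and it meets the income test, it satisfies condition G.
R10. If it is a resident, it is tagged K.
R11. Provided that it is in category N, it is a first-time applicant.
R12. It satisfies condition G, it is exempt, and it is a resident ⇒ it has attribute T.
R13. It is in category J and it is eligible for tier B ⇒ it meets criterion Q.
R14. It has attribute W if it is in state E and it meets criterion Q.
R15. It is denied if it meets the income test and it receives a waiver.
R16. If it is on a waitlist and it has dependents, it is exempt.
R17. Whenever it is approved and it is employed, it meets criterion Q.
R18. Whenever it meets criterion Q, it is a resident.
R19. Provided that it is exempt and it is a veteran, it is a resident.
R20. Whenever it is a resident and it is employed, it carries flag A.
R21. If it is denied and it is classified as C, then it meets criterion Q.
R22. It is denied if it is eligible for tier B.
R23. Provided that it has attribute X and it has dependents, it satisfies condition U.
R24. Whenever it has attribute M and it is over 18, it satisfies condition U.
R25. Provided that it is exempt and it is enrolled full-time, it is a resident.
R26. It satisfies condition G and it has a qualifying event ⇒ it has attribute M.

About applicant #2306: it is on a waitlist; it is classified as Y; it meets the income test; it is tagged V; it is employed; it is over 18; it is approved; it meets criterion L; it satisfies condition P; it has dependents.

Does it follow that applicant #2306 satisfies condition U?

Yes

By R3 (it is classified as Y, it is approved): it is eligible for tier A.
By R4 (it is eligible for tier A, it is over 18): it is eligible for tier B.
By R16 (it is on a waitlist, it has dependents): it is exempt.
By R17 (it is approved, it is employed): it meets criterion Q.
By R18 (it meets criterion Q): it is a resident.
By R22 (it is eligible for tier B): it is denied.
By R9 (it is denied, it is approved, it meets the income test): it satisfies condition G.
By R12 (it satisfies condition G, it is exempt, it is a resident): it has attribute T.
By R1 (it has attribute T): it has attribute M.
By R24 (it has attribute M, it is over 18): it satisfies condition U.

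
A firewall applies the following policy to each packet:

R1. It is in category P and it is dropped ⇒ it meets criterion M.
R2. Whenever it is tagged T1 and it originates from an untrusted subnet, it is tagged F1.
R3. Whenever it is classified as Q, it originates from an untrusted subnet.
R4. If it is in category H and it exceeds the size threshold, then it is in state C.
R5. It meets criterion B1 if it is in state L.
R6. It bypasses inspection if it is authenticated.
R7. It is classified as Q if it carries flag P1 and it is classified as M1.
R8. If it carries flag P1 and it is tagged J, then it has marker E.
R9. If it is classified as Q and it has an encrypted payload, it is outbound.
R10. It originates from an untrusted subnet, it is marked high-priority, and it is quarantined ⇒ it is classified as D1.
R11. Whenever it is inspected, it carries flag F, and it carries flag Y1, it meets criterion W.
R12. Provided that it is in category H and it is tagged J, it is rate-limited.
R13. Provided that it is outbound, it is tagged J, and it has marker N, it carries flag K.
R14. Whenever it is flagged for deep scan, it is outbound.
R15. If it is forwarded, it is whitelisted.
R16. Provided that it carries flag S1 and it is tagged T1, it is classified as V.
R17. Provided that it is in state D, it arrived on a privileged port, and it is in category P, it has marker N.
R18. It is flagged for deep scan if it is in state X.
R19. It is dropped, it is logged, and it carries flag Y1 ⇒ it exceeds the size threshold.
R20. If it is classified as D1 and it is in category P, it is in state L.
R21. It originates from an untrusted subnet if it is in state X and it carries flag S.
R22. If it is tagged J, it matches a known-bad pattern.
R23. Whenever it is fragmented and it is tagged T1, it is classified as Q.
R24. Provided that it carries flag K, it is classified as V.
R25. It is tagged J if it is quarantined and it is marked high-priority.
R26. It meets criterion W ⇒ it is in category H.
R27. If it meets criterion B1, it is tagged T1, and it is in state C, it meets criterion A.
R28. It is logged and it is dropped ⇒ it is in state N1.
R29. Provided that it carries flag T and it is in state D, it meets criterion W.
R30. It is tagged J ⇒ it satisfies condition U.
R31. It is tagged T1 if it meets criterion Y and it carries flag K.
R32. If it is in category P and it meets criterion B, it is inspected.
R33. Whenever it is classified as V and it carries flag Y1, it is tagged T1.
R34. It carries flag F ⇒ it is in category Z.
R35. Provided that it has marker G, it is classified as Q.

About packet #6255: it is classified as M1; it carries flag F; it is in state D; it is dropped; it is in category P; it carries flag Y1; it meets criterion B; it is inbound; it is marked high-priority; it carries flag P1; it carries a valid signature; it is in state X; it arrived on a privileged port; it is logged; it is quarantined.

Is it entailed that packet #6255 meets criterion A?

By R7 (it carries flag P1, it is classified as M1): it is classified as Q.
By R17 (it is in state D, it arrived on a privileged port, it is in category P): it has marker N.
By R18 (it is in state X): it is flagged for deep scan.
By R19 (it is dropped, it is logged, it carries flag Y1): it exceeds the size threshold.
By R25 (it is quarantined, it is marked high-priority): it is tagged J.
By R32 (it is in category P, it meets criterion B): it is inspected.
By R3 (it is classified as Q): it originates from an untrusted subnet.
By R10 (it originates from an untrusted subnet, it is marked high-priority, it is quarantined): it is classified as D1.
By R11 (it is inspected, it carries flag F, it carries flag Y1): it meets criterion W.
By R14 (it is flagged for deep scan): it is outbound.
By R20 (it is classified as D1, it is in category P): it is in state L.
By R26 (it meets criterion W): it is in category H.
By R4 (it is in category H, it exceeds the size threshold): it is in state C.
By R5 (it is in state L): it meets criterion B1.
By R13 (it is outbound, it is tagged J, it has marker N): it carries flag K.
By R24 (it carries flag K): it is classified as V.
By R33 (it is classified as V, it carries flag Y1): it is tagged T1.
By R27 (it meets criterion B1, it is tagged T1, it is in state C): it meets criterion A.

Yes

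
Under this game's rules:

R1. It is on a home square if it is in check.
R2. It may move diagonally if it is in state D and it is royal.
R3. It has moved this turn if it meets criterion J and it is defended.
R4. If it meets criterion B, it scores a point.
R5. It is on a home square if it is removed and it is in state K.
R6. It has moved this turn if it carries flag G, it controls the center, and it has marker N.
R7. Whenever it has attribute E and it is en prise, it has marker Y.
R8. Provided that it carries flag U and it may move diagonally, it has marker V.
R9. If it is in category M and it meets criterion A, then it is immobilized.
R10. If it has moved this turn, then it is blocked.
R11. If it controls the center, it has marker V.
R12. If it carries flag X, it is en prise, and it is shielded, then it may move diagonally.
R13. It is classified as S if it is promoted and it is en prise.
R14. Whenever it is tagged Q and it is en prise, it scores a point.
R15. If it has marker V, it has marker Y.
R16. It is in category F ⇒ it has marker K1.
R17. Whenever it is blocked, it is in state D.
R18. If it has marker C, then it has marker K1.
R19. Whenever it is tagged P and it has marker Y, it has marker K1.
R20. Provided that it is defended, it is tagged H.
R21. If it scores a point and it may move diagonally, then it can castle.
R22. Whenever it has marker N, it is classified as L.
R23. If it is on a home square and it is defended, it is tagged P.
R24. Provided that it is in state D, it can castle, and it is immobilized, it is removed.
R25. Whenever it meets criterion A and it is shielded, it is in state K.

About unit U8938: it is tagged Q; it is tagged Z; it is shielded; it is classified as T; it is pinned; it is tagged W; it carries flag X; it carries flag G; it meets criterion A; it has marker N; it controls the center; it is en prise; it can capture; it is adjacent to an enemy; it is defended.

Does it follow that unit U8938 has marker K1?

No

Forward chaining from the given facts derives: has moved this turn, is blocked, has marker V, may move diagonally, scores a point, has marker Y, is in state D, is tagged H, can castle, is classified as L, is in state K.
Rules concluding "it has marker K1": R16 needs "it is in category F"; R18 needs "it has marker C"; R19 needs "it is tagged P" — none of these are established.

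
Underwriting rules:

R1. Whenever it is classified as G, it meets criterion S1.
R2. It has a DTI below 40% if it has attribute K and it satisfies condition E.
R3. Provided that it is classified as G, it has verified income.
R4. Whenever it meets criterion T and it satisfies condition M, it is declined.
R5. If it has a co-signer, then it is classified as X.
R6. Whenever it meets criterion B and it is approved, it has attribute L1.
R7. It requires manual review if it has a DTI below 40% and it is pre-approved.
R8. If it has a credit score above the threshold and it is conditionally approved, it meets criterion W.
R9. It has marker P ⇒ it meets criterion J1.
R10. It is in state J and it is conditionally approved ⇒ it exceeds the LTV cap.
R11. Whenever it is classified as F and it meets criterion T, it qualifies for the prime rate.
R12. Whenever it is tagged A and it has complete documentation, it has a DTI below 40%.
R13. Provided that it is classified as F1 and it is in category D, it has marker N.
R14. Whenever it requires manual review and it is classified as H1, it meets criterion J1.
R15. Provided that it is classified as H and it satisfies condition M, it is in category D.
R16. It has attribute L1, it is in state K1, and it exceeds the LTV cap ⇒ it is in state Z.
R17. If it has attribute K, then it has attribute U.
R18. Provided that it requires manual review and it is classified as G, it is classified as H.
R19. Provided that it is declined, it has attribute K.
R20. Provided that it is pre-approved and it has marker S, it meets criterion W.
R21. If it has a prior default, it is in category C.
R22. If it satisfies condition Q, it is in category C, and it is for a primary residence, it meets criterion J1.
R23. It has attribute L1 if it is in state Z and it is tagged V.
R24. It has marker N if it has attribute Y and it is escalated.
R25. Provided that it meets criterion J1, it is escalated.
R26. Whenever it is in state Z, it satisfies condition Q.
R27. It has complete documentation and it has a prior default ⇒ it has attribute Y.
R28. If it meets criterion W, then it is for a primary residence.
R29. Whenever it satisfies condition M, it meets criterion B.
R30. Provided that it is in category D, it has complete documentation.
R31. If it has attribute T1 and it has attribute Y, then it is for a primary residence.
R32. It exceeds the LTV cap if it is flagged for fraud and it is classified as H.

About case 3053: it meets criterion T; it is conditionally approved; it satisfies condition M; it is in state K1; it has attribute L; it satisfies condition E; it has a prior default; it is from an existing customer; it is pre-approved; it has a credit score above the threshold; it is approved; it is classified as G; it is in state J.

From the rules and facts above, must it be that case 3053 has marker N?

By R4 (it meets criterion T, it satisfies condition M): it is declined.
By R8 (it has a credit score above the threshold, it is conditionally approved): it meets criterion W.
By R10 (it is in state J, it is conditionally approved): it exceeds the LTV cap.
By R19 (it is declined): it has attribute K.
By R21 (it has a prior default): it is in category C.
By R28 (it meets criterion W): it is for a primary residence.
By R29 (it satisfies condition M): it meets criterion B.
By R2 (it has attribute K, it satisfies condition E): it has a DTI below 40%.
By R6 (it meets criterion B, it is approved): it has attribute L1.
By R7 (it has a DTI below 40%, it is pre-approved): it requires manual review.
By R16 (it has attribute L1, it is in state K1, it exceeds the LTV cap): it is in state Z.
By R18 (it requires manual review, it is classified as G): it is classified as H.
By R26 (it is in state Z): it satisfies condition Q.
By R15 (it is classified as H, it satisfies condition M): it is in category D.
By R22 (it satisfies condition Q, it is in category C, it is for a primary residence): it meets criterion J1.
By R25 (it meets criterion J1): it is escalated.
By R30 (it is in category D): it has complete documentation.
By R27 (it has complete documentation, it has a prior default): it has attribute Y.
By R24 (it has attribute Y, it is escalated): it has marker N.

Yes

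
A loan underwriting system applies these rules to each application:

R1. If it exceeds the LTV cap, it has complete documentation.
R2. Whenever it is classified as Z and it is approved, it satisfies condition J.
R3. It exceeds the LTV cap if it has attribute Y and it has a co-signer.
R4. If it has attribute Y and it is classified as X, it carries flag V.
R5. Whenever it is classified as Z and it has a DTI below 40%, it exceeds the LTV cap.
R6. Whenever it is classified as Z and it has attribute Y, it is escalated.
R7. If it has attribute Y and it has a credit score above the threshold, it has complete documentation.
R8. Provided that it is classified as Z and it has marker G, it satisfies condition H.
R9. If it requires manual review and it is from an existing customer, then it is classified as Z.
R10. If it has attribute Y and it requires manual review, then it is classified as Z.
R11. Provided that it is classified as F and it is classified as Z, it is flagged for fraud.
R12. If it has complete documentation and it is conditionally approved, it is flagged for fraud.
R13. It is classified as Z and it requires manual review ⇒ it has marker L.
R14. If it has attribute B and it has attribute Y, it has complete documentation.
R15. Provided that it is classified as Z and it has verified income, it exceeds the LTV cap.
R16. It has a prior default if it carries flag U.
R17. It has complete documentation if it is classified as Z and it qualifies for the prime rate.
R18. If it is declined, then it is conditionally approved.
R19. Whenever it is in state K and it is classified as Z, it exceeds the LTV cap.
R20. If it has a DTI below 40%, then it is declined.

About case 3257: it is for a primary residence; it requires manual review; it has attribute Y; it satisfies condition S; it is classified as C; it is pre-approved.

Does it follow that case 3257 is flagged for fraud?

No

Forward chaining from the given facts derives: is classified as Z, has marker L, is escalated.
Rules concluding "it is flagged for fraud": R11 needs "it is classified as F"; R12 needs "it has complete documentation" — none of these are established.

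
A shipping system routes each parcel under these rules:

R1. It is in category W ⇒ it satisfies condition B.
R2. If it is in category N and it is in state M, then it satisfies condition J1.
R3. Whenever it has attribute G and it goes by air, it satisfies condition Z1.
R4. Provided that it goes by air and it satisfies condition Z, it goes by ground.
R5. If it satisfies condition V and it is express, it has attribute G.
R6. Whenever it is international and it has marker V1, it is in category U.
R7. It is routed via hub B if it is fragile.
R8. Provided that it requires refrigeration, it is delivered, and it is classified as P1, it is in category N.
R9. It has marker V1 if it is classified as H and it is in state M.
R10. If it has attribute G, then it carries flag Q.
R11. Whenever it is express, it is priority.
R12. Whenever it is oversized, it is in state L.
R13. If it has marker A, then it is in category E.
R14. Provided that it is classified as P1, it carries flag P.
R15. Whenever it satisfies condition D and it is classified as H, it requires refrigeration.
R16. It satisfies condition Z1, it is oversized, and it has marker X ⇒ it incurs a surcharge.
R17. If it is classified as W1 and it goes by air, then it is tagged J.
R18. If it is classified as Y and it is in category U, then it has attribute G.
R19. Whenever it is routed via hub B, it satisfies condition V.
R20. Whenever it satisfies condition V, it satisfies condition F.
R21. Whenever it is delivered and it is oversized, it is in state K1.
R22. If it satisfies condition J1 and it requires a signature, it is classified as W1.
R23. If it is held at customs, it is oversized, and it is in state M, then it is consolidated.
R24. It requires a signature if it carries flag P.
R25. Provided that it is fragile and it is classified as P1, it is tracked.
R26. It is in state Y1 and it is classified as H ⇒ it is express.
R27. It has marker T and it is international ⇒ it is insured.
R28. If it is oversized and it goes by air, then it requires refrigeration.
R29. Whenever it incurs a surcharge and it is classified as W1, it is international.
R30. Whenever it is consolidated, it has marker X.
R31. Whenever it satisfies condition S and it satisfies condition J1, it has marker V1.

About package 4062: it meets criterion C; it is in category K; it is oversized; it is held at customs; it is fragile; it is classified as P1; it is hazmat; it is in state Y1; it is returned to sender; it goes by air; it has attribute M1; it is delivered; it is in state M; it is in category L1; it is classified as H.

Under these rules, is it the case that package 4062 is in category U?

Yes

By R7 (it is fragile): it is routed via hub B.
By R9 (it is classified as H, it is in state M): it has marker V1.
By R14 (it is classified as P1): it carries flag P.
By R19 (it is routed via hub B): it satisfies condition V.
By R23 (it is held at customs, it is oversized, it is in state M): it is consolidated.
By R24 (it carries flag P): it requires a signature.
By R26 (it is in state Y1, it is classified as H): it is express.
By R28 (it is oversized, it goes by air): it requires refrigeration.
By R30 (it is consolidated): it has marker X.
By R5 (it satisfies condition V, it is express): it has attribute G.
By R8 (it requires refrigeration, it is delivered, it is classified as P1): it is in category N.
By R2 (it is in category N, it is in state M): it satisfies condition J1.
By R3 (it has attribute G, it goes by air): it satisfies condition Z1.
By R16 (it satisfies condition Z1, it is oversized, it has marker X): it incurs a surcharge.
By R22 (it satisfies condition J1, it requires a signature): it is classified as W1.
By R29 (it incurs a surcharge, it is classified as W1): it is international.
By R6 (it is international, it has marker V1): it is in category U.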